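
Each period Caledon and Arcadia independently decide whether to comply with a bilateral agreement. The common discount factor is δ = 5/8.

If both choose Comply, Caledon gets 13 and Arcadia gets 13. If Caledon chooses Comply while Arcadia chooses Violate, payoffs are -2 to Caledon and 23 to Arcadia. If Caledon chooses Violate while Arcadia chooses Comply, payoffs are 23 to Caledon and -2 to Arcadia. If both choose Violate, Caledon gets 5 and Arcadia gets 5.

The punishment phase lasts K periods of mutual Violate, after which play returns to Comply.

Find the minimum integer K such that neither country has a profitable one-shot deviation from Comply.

No profitable deviation requires (13−5)(δ+…+δ^K) ≥ 23−13, i.e. δ+…+δ^K ≥ 5/4 ≈ 1.2500.
With δ = 5/8, the partial sums are K=1: 0.6250, K=2: 1.0156, K=3: 1.2598.
K = 3 is the first length at which the sum reaches 1.2500.

3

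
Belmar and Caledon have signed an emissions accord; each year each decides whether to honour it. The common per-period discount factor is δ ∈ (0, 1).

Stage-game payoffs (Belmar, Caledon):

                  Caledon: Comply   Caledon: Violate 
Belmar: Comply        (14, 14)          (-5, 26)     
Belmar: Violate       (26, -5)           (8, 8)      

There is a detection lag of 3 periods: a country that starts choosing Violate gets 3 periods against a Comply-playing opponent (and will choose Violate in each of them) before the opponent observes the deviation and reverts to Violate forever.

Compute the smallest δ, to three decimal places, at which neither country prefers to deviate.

Deviating for the 3 undetected periods gains 26−14 = 12 per period over cooperation, then loses 14−8 = 6 per period forever once punishment starts.
Gain: 12(1 + δ + … + δ^2); loss: 6·δ^3/(1−δ).
No profitable deviation ⇔ 12(1−δ^3) ≤ 6·δ^3, i.e. δ^3 ≥ 12/(12+6) = 2/3.
Hence δ ≥ (2/3)^(1/3) ≈ 0.874.

0.874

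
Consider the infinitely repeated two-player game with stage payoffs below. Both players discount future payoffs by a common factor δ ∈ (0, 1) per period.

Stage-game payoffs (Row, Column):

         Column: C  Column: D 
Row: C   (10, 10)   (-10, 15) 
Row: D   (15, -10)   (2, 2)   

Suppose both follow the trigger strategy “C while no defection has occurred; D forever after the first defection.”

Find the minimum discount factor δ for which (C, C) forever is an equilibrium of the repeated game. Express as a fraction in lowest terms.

5/13

10/(1−δ) ≥ 15 + 2δ/(1−δ)
10 ≥ 15 − 13δ
δ ≥ 5/13.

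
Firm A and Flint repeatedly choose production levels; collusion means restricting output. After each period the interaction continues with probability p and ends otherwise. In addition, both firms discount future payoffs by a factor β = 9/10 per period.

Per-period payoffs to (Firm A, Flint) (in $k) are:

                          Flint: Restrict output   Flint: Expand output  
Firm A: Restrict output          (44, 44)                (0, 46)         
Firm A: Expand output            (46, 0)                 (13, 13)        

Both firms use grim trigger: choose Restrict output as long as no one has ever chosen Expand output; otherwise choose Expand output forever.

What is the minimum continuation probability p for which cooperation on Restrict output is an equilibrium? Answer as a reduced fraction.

20/297

Expected continuation weight on next period's payoff is β·p = 9/10·p, which plays the role of the discount factor.
Cooperation requires 9/10·p ≥ (46−44)/(46−13) = 2/33, hence p ≥ 20/297.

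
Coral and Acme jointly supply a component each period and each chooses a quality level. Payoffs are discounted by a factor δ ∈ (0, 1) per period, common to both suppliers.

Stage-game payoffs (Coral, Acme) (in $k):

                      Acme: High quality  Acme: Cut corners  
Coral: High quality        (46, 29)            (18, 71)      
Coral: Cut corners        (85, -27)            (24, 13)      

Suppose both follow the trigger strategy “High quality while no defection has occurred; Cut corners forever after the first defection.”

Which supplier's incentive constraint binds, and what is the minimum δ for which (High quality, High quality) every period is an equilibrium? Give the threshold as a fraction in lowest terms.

Coral: cooperation gives 46 each period; deviation gives 85 once then 24 forever.
  46/(1−δ) ≥ 85 + 24δ/(1−δ) ⇒ δ ≥ 39/61.
Acme: cooperation gives 29 each period; deviation gives 71 once then 13 forever.
  δ ≥ 42/58 = 21/29.
Both must hold, so the binding constraint is Acme's: δ ≥ 21/29.

Acme; δ ≥ 21/29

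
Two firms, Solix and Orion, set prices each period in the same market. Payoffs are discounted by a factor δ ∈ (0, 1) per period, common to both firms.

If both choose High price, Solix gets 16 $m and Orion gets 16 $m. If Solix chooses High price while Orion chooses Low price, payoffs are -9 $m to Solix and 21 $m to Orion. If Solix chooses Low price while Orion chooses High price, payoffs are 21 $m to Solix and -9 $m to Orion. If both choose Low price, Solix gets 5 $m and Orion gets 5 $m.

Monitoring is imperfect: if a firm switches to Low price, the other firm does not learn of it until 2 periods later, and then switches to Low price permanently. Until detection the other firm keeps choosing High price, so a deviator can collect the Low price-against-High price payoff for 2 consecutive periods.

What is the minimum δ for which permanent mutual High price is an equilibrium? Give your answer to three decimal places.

A deviator earns 21 for 2 periods, then 5 forever; cooperating earns 16 forever. Multiplying the IC by (1−δ):
16 ≥ 21(1−δ^2) + 5δ^2, so 16·δ^2 ≥ 5 and δ^2 ≥ 5/16.
δ ≥ (5/16)^(1/2) ≈ 0.559.

0.559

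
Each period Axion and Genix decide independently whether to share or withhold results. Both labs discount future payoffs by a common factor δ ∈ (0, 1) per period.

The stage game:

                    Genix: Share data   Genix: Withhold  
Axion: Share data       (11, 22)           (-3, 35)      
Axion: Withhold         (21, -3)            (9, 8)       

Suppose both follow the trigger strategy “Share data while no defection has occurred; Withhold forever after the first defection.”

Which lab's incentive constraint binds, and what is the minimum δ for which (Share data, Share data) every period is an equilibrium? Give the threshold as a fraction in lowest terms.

Axion; δ ≥ 5/6

Axion's threshold: (21−11)/(21−9) = 5/6.
Genix's threshold: (35−22)/(35−8) = 13/27.
5/6 > 13/27, so Axion binds and δ* = 5/6.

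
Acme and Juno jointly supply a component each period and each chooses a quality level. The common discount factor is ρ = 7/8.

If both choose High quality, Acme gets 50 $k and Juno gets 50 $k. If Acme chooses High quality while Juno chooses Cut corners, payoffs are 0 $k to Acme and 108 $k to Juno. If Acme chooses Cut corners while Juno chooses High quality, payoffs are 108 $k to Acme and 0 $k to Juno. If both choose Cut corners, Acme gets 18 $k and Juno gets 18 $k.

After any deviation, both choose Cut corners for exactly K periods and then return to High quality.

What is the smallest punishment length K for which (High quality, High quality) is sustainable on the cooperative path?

Need Σ_{k=1}^{K} ρ^k ≥ (108−50)/(50−18) = 1.8125 at ρ = 7/8.
At K = 2 the sum is 1.6406 < 1.8125; at K = 3 it is 2.3105 ≥ 1.8125.
So the minimum punishment length is K = 3.

3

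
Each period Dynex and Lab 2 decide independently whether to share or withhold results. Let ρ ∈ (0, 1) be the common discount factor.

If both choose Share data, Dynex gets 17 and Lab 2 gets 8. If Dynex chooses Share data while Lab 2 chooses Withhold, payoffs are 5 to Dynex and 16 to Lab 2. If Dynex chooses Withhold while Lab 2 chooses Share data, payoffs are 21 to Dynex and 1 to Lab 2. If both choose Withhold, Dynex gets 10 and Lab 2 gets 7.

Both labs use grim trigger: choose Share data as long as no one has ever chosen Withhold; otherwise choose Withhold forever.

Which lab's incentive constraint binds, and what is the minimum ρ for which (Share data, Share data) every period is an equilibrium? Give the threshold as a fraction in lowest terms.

Dynex's threshold: (21−17)/(21−10) = 4/11.
Lab 2's threshold: (16−8)/(16−7) = 8/9.
4/11 < 8/9, so Lab 2 binds and ρ* = 8/9.

Lab 2; ρ ≥ 8/9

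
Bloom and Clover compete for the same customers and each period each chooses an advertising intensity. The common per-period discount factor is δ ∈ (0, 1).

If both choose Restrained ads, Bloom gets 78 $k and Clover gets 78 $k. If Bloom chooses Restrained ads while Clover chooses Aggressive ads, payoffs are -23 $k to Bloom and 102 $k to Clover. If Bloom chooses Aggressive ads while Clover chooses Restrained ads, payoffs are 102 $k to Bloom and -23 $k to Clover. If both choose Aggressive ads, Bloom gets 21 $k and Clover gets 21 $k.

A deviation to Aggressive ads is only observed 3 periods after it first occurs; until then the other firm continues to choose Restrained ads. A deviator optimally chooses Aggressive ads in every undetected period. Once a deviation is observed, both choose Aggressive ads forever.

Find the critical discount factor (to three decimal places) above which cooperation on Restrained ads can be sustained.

The best deviation is to choose Aggressive ads for all 3 undetected periods, earning 102 each, then 21 forever once detected.
Deviation value: 102(1−δ^3)/(1−δ) + 21δ^3/(1−δ); cooperation value: 78/(1−δ).
IC: 78 ≥ 102(1−δ^3) + 21δ^3 = 102 − 81δ^3.
So δ^3 ≥ 24/81 = 8/27, giving δ ≥ (8/27)^(1/3) ≈ 0.667.

0.667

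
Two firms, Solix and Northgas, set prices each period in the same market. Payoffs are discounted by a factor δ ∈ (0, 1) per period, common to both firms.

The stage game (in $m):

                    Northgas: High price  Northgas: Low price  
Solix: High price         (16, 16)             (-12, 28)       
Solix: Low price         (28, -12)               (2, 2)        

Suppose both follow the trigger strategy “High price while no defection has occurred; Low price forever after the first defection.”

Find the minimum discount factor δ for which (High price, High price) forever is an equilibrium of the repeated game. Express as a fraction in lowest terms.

Cooperation forever yields 16 each period: 16/(1−δ).
Deviating yields 28 once, then 2 forever: 28 + 2δ/(1−δ).
No profitable deviation requires 16/(1−δ) ≥ 28 + 2δ/(1−δ).
Multiplying by (1−δ): 16 ≥ 28(1−δ) + 2δ = 28 − 26δ.
So 26δ ≥ 12, i.e. δ ≥ 12/26 = 6/13.

6/13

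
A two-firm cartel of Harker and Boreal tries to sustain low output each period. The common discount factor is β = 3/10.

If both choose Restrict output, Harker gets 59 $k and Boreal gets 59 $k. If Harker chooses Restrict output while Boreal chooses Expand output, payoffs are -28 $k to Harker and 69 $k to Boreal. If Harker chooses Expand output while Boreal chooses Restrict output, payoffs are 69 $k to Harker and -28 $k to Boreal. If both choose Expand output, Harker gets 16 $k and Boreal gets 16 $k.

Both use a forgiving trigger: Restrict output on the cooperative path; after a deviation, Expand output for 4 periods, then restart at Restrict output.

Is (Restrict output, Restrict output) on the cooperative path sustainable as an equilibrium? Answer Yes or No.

Comparing payoff streams over the 5 periods until play realigns: cooperate → 59(1+β+…+β^4); deviate → 69 + 16(β+…+β^4).
Cooperation is sustained iff (59−16)(β+…+β^4) ≥ 69−59.
β+…+β^4 = 3/10·(1−(3/10)^4)/(1−3/10) = 0.4251, and (69−59)/(59−16) = 0.2326.
0.4251 ≥ 0.2326, so cooperation is sustainable.

Yes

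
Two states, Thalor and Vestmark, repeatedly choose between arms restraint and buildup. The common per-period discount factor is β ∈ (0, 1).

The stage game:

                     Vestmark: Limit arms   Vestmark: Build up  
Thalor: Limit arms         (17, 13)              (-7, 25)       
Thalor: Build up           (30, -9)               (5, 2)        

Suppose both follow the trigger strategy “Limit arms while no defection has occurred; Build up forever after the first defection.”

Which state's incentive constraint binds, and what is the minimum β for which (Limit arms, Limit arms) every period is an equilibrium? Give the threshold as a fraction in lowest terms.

Vestmark; β ≥ 12/23

Thalor: cooperation gives 17 each period; deviation gives 30 once then 5 forever.
  17/(1−β) ≥ 30 + 5β/(1−β) ⇒ β ≥ 13/25.
Vestmark: cooperation gives 13 each period; deviation gives 25 once then 2 forever.
  β ≥ 12/23.
Both must hold, so the binding constraint is Vestmark's: β ≥ 12/23.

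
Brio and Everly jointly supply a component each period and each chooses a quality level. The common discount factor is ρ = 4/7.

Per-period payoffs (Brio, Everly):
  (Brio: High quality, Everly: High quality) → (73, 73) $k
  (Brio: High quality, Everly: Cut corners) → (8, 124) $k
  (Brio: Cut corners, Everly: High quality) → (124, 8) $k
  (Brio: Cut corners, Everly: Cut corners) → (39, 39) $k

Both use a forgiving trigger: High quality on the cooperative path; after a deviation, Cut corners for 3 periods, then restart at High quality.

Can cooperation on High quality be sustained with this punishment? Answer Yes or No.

A one-shot deviation gives 124 now, then 39 for 3 periods, then back to 73.
Gain from deviating: (124−73) today; loss: (73−39) in each of the next 3 periods.
No-deviation condition: (73−39)(ρ+…+ρ^3) ≥ 124−73, i.e. ρ+…+ρ^3 ≥ 3/2.
At ρ = 4/7: ρ+…+ρ^3 = 1.0845 < 1.5000.
So cooperation is not sustainable.

No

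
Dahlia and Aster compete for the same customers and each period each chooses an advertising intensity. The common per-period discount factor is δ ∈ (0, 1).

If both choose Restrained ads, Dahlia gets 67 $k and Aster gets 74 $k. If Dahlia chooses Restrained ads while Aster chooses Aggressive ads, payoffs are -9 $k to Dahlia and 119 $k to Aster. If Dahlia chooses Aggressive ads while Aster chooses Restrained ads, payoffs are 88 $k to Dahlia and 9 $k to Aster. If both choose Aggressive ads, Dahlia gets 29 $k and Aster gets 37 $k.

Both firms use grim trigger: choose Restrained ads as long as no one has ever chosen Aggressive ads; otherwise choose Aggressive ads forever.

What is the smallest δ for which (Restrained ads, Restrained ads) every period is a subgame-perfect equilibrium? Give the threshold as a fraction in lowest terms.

Dahlia's threshold: (88−67)/(88−29) = 21/59.
Aster's threshold: (119−74)/(119−37) = 45/82.
21/59 < 45/82, so Aster binds and δ* = 45/82.

45/82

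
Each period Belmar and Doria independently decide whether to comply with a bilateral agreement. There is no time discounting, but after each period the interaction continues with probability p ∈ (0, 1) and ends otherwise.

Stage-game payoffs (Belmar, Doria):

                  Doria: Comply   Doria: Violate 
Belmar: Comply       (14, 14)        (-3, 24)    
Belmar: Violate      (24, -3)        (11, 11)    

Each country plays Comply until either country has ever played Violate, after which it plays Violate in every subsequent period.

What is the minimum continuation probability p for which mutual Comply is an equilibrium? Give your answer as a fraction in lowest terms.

Expected cooperation value is 14 + p·14 + p²·14 + … = 14/(1−p); deviation gives 24 + p·11/(1−p).
14 ≥ 24(1−p) + 11p ⇒ 13p ≥ 10 ⇒ p ≥ 10/13.

10/13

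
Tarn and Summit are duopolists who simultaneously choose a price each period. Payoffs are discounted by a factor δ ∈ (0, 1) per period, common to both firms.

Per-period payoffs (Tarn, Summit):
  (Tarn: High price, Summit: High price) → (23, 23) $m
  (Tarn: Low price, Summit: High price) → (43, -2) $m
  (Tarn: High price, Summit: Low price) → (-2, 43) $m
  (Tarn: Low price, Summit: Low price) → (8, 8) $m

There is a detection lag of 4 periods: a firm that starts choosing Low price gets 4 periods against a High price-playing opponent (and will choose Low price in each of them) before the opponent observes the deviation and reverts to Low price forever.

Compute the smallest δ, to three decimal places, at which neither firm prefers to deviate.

0.869

Deviating for the 4 undetected periods gains 43−23 = 20 per period over cooperation, then loses 23−8 = 15 per period forever once punishment starts.
Gain: 20(1 + δ + … + δ^3); loss: 15·δ^4/(1−δ).
No profitable deviation ⇔ 20(1−δ^4) ≤ 15·δ^4, i.e. δ^4 ≥ 20/(20+15) = 4/7.
Hence δ ≥ (4/7)^(1/4) ≈ 0.869.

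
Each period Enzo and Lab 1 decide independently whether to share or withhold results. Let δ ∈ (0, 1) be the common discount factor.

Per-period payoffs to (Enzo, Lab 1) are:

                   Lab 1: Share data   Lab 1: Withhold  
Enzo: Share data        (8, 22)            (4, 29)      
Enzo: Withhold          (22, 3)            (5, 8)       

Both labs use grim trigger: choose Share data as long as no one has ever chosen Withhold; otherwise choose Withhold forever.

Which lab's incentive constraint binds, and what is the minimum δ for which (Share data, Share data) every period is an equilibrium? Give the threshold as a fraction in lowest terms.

Enzo's threshold: (22−8)/(22−5) = 14/17.
Lab 1's threshold: (29−22)/(29−8) = 1/3.
14/17 > 1/3, so Enzo binds and δ* = 14/17.

Enzo; δ ≥ 14/17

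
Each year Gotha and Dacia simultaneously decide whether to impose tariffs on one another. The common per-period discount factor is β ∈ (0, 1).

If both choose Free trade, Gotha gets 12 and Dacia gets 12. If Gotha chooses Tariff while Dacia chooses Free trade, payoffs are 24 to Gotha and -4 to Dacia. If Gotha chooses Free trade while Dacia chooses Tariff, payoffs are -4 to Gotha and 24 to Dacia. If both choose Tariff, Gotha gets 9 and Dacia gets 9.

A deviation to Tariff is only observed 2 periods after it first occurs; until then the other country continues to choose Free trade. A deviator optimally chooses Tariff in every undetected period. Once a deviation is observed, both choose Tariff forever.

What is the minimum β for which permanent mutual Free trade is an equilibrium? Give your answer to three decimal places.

0.894

Deviating for the 2 undetected periods gains 24−12 = 12 per period over cooperation, then loses 12−9 = 3 per period forever once punishment starts.
Gain: 12(1 + β + … + β^1); loss: 3·β^2/(1−β).
No profitable deviation ⇔ 12(1−β^2) ≤ 3·β^2, i.e. β^2 ≥ 12/(12+3) = 4/5.
Hence β ≥ (4/5)^(1/2) ≈ 0.894.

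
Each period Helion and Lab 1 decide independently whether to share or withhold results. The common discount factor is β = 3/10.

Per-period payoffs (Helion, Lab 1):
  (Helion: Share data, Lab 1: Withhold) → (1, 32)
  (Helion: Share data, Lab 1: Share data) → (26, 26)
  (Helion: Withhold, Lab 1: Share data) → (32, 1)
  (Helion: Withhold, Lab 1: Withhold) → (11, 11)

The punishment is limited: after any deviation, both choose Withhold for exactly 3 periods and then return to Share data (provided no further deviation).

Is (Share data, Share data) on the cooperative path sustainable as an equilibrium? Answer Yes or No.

A one-shot deviation gives 32 now, then 11 for 3 periods, then back to 26.
Gain from deviating: (32−26) today; loss: (26−11) in each of the next 3 periods.
No-deviation condition: (26−11)(β+…+β^3) ≥ 32−26, i.e. β+…+β^3 ≥ 2/5.
At β = 3/10: β+…+β^3 = 0.4170 ≥ 0.4000.
So cooperation is sustainable.

Yes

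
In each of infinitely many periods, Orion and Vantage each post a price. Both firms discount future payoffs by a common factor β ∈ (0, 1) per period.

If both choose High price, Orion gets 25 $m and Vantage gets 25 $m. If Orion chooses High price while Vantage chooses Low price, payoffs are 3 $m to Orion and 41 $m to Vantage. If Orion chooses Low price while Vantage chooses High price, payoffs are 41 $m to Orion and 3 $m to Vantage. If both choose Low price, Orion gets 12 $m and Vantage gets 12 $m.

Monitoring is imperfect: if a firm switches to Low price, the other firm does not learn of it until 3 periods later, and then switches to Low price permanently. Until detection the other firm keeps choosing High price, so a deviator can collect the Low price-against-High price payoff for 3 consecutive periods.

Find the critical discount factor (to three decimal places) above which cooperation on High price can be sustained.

A deviator earns 41 for 3 periods, then 12 forever; cooperating earns 25 forever. Multiplying the IC by (1−β):
25 ≥ 41(1−β^3) + 12β^3, so 29·β^3 ≥ 16 and β^3 ≥ 16/29.
β ≥ (16/29)^(1/3) ≈ 0.820.

0.820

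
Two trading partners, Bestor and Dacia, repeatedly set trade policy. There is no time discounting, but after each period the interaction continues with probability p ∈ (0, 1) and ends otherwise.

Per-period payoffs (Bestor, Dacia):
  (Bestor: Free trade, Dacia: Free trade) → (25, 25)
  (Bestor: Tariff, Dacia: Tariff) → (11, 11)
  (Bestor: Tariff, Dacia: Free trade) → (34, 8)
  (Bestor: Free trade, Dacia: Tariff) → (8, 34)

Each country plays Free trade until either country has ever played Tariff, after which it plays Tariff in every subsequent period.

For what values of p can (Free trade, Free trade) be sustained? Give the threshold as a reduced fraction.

9/23

Expected cooperation value is 25 + p·25 + p²·25 + … = 25/(1−p); deviation gives 34 + p·11/(1−p).
25 ≥ 34(1−p) + 11p ⇒ 23p ≥ 9 ⇒ p ≥ 9/23.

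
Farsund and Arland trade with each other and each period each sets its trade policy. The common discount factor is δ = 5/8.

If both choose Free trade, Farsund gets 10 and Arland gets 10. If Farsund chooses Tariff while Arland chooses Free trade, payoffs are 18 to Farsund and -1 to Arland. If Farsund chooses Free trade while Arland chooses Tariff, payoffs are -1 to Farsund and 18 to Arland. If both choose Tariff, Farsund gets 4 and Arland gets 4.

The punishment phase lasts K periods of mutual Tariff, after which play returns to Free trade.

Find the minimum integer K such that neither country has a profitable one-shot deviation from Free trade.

4

Need Σ_{k=1}^{K} δ^k ≥ (18−10)/(10−4) = 1.3333 at δ = 5/8.
At K = 3 the sum is 1.2598 < 1.3333; at K = 4 it is 1.4124 ≥ 1.3333.
So the minimum punishment length is K = 4.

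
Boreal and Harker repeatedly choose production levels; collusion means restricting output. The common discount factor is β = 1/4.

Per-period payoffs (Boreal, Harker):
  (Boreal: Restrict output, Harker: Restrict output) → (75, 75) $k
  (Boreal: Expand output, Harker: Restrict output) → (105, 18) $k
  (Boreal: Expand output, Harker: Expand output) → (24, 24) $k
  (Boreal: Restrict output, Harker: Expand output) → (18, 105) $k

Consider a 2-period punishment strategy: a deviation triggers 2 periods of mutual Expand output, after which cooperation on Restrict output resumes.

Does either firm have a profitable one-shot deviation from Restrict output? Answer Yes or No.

A one-shot deviation gives 105 now, then 24 for 2 periods, then back to 75.
Gain from deviating: (105−75) today; loss: (75−24) in each of the next 2 periods.
No-deviation condition: (75−24)(β+…+β^2) ≥ 105−75, i.e. β+…+β^2 ≥ 10/17.
At β = 1/4: β+…+β^2 = 0.3125 < 0.5882.
So cooperation is not sustainable.

Yes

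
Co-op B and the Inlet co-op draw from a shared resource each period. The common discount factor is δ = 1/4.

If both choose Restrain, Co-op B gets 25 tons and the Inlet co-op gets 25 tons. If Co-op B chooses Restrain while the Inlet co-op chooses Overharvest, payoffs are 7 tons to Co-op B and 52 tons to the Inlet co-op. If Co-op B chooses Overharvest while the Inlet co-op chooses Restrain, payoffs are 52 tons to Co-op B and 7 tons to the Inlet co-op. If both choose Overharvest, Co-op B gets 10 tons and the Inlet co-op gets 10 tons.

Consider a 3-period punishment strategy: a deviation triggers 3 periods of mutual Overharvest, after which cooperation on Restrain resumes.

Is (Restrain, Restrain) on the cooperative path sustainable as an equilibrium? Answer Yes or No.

No

IC: δ+…+δ^3 ≥ (52−25)/(25−10) = 9/5.
At δ = 1/4: partial sum = 0.3281 < 1.8000. Cooperation not sustainable.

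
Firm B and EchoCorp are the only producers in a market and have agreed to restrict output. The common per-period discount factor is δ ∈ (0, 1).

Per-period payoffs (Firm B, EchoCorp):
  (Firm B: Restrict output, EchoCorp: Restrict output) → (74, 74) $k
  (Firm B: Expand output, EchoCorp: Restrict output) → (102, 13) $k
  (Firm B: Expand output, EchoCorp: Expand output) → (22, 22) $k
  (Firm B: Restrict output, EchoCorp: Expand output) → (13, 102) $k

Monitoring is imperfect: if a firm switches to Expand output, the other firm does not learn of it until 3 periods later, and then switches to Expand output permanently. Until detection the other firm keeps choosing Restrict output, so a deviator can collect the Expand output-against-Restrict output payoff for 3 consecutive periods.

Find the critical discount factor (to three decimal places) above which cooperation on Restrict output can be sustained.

A deviator earns 102 for 3 periods, then 22 forever; cooperating earns 74 forever. Multiplying the IC by (1−δ):
74 ≥ 102(1−δ^3) + 22δ^3, so 80·δ^3 ≥ 28 and δ^3 ≥ 7/20.
δ ≥ (7/20)^(1/3) ≈ 0.705.

0.705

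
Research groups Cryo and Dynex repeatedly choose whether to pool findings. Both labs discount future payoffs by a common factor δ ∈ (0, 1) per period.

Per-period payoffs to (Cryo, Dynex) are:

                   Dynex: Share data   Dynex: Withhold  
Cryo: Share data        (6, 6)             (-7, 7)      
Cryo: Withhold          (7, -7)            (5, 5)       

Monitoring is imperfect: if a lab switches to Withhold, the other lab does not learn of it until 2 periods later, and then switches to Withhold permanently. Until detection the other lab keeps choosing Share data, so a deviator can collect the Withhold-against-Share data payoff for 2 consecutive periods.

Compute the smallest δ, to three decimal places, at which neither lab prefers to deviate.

0.707

Deviating for the 2 undetected periods gains 7−6 = 1 per period over cooperation, then loses 6−5 = 1 per period forever once punishment starts.
Gain: 1(1 + δ + … + δ^1); loss: 1·δ^2/(1−δ).
No profitable deviation ⇔ 1(1−δ^2) ≤ 1·δ^2, i.e. δ^2 ≥ 1/(1+1) = 1/2.
Hence δ ≥ (1/2)^(1/2) ≈ 0.707.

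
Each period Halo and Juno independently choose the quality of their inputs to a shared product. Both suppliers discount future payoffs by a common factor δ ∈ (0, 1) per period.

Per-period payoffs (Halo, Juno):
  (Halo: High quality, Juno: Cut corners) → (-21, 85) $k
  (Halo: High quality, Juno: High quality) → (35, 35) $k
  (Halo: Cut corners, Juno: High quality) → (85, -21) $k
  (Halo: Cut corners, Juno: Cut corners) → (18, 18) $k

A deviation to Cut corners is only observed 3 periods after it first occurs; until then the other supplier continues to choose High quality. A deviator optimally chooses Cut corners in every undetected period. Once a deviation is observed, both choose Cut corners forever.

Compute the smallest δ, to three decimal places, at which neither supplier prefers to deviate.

0.907

A deviator earns 85 for 3 periods, then 18 forever; cooperating earns 35 forever. Multiplying the IC by (1−δ):
35 ≥ 85(1−δ^3) + 18δ^3, so 67·δ^3 ≥ 50 and δ^3 ≥ 50/67.
δ ≥ (50/67)^(1/3) ≈ 0.907.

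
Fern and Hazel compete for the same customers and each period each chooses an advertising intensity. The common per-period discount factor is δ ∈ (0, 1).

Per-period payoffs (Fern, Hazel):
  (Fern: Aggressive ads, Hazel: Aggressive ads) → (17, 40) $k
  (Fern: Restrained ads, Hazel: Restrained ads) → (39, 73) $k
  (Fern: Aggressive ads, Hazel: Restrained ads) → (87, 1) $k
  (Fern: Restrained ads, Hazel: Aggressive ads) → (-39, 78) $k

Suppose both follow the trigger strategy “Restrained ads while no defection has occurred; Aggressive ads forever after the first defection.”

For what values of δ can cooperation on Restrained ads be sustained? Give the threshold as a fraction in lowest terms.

24/35

For Fern: deviation gain 87−39 = 48, per-period punishment loss 39−17 = 22. IC gives δ ≥ 48/70 = 24/35.
For Hazel: gain 5, loss 33 per period, so δ ≥ 5/38.
The tighter constraint is Fern's, so cooperation needs δ ≥ 24/35.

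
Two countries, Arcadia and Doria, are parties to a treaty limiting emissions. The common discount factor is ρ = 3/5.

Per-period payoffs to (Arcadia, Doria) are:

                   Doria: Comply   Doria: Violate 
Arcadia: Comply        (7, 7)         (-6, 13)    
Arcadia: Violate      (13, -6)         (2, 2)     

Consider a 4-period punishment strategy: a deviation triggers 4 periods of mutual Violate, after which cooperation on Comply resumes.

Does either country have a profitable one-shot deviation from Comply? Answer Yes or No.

Comparing payoff streams over the 5 periods until play realigns: cooperate → 7(1+ρ+…+ρ^4); deviate → 13 + 2(ρ+…+ρ^4).
Cooperation is sustained iff (7−2)(ρ+…+ρ^4) ≥ 13−7.
ρ+…+ρ^4 = 3/5·(1−(3/5)^4)/(1−3/5) = 1.3056, and (13−7)/(7−2) = 1.2000.
1.3056 ≥ 1.2000, so cooperation is sustainable.

No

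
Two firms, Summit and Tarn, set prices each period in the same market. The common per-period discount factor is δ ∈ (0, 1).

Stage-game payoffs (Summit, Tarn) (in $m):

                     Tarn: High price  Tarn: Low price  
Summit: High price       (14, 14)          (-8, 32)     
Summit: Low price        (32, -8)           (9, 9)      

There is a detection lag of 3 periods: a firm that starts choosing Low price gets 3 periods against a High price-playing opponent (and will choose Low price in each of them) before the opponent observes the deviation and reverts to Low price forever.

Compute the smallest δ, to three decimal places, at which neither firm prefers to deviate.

A deviator earns 32 for 3 periods, then 9 forever; cooperating earns 14 forever. Multiplying the IC by (1−δ):
14 ≥ 32(1−δ^3) + 9δ^3, so 23·δ^3 ≥ 18 and δ^3 ≥ 18/23.
δ ≥ (18/23)^(1/3) ≈ 0.922.

0.922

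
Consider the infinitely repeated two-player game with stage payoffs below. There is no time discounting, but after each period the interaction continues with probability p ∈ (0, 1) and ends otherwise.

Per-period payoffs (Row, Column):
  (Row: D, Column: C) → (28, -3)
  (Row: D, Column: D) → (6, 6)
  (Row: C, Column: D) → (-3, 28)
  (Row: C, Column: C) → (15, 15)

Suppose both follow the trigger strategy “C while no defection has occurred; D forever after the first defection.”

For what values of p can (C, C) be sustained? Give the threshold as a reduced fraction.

13/22

With no time discounting, the continuation probability p plays the role of the discount factor.
Grim-trigger IC: 15/(1−p) ≥ 28 + 6p/(1−p) ⇒ p ≥ (28−15)/(28−6) = 13/22.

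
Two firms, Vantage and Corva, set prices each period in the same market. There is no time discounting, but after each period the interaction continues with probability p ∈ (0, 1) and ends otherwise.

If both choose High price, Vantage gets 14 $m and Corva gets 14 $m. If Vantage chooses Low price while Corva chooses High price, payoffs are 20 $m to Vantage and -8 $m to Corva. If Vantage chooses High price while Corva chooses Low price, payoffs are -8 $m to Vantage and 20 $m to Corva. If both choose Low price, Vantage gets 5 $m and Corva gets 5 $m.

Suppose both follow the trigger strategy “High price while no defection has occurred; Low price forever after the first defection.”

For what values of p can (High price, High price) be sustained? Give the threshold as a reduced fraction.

2/5

With no time discounting, the continuation probability p plays the role of the discount factor.
Grim-trigger IC: 14/(1−p) ≥ 20 + 5p/(1−p) ⇒ p ≥ (20−14)/(20−5) = 2/5.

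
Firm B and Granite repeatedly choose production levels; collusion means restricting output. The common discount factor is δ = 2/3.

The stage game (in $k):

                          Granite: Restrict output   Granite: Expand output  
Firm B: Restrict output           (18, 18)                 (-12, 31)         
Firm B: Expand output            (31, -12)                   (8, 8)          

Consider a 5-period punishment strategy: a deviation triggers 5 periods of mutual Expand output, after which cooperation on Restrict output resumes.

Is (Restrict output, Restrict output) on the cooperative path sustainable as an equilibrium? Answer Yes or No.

Yes

IC: δ+…+δ^5 ≥ (31−18)/(18−8) = 13/10.
At δ = 2/3: partial sum = 1.7366 ≥ 1.3000. Cooperation sustainable.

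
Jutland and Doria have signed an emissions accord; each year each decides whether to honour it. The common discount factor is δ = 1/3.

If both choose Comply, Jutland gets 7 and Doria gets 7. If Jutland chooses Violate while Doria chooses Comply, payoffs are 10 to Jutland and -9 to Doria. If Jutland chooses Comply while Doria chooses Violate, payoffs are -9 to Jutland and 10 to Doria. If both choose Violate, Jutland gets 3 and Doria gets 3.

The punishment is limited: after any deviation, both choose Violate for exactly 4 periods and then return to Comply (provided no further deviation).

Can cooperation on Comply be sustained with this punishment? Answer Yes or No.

No

Comparing payoff streams over the 5 periods until play realigns: cooperate → 7(1+δ+…+δ^4); deviate → 10 + 3(δ+…+δ^4).
Cooperation is sustained iff (7−3)(δ+…+δ^4) ≥ 10−7.
δ+…+δ^4 = 1/3·(1−(1/3)^4)/(1−1/3) = 0.4938, and (10−7)/(7−3) = 0.7500.
0.4938 < 0.7500, so cooperation is not sustainable.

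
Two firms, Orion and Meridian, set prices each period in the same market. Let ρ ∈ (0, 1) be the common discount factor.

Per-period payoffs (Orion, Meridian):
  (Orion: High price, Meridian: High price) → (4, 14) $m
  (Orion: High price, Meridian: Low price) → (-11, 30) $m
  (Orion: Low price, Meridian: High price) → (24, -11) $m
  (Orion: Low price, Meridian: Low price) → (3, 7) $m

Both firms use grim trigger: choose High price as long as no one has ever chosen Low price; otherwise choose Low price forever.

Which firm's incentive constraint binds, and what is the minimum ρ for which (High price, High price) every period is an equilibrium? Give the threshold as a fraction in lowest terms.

Orion; ρ ≥ 20/21

Orion's threshold: (24−4)/(24−3) = 20/21.
Meridian's threshold: (30−14)/(30−7) = 16/23.
20/21 > 16/23, so Orion binds and ρ* = 20/21.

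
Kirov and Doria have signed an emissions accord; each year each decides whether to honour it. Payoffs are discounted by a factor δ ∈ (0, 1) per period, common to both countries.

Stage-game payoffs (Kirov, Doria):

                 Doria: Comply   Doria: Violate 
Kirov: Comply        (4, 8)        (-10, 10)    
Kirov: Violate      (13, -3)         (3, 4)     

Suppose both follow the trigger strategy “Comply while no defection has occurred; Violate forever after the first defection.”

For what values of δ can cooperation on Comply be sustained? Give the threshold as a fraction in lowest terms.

9/10

For Kirov: deviation gain 13−4 = 9, per-period punishment loss 4−3 = 1. IC gives δ ≥ 9/10.
For Doria: gain 2, loss 4 per period, so δ ≥ 2/6 = 1/3.
The tighter constraint is Kirov's, so cooperation needs δ ≥ 9/10.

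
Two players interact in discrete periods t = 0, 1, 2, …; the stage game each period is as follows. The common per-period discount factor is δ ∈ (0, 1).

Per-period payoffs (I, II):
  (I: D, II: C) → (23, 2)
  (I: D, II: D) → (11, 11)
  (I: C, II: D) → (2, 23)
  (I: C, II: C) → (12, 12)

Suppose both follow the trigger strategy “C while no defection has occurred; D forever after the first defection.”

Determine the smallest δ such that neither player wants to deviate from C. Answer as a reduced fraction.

Under grim trigger the critical discount factor is (T−C)/(T−P) with T = 23, C = 12, P = 11.
δ* = (23−12)/(23−11) = 11/12.

11/12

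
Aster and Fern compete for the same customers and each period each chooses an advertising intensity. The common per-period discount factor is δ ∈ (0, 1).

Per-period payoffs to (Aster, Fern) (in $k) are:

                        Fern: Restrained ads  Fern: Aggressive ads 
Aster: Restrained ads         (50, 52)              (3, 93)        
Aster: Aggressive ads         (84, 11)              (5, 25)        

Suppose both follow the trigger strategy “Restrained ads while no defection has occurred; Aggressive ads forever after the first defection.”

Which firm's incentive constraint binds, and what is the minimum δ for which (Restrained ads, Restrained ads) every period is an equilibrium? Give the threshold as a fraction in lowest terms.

Fern; δ ≥ 41/68

Aster: cooperation gives 50 each period; deviation gives 84 once then 5 forever.
  50/(1−δ) ≥ 84 + 5δ/(1−δ) ⇒ δ ≥ 34/79.
Fern: cooperation gives 52 each period; deviation gives 93 once then 25 forever.
  δ ≥ 41/68.
Both must hold, so the binding constraint is Fern's: δ ≥ 41/68.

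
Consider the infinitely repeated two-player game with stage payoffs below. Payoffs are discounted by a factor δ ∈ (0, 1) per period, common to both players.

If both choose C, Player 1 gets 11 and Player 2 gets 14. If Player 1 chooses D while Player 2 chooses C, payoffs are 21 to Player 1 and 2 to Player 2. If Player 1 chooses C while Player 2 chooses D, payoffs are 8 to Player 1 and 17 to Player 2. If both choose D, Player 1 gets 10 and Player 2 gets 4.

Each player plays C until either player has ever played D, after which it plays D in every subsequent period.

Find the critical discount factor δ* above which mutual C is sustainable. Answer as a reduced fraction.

Player 1's threshold: (21−11)/(21−10) = 10/11.
Player 2's threshold: (17−14)/(17−4) = 3/13.
10/11 > 3/13, so Player 1 binds and δ* = 10/11.

10/11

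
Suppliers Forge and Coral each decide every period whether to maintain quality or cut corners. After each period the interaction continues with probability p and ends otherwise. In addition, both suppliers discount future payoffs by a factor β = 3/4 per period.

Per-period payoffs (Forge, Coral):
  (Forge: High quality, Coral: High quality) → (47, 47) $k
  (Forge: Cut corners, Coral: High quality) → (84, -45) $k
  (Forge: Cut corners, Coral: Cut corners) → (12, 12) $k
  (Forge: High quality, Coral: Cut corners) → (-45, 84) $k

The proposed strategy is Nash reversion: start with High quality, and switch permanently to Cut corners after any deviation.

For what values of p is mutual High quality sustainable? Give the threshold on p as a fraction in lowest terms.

37/54

With continuation probability p and discount β, the effective per-period discount factor is βp.
Grim-trigger IC: βp ≥ (84−47)/(84−12) = 37/72.
So p ≥ (37/72)/(3/4) = 37/54.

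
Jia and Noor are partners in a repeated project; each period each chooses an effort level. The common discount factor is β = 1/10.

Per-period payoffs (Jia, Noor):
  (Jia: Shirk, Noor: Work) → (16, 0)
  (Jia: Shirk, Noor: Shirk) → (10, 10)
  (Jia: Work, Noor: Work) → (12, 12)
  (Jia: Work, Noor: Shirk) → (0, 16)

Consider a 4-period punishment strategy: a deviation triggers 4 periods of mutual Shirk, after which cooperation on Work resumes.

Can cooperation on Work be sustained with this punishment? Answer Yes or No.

IC: β+…+β^4 ≥ (16−12)/(12−10) = 2.
At β = 1/10: partial sum = 0.1111 < 2.0000. Cooperation not sustainable.

No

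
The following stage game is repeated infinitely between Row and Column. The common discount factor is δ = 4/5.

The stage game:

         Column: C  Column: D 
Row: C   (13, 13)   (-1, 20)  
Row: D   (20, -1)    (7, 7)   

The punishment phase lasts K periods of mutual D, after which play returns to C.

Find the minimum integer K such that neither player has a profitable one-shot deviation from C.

IC: δ(1−δ^K)/(1−δ) ≥ (20−13)/(13−7) = 7/6.
With δ = 4/5: need 1 − δ^K ≥ 7/6·(1−4/5)/(4/5), i.e. δ^K ≤ 0.7083.
Since (4/5)^1 = 0.8000 and (4/5)^2 = 0.6400, the smallest such K is 2.

2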